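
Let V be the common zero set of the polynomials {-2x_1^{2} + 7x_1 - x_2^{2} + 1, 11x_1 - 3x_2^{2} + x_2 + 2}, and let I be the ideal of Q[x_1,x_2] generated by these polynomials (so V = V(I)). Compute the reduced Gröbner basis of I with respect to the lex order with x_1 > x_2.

f_1 = -2x_1^{2} + 7x_1 - x_2^{2} + 1, LT = x_1^{2}.
f_2 = 11x_1 - 3x_2^{2} + x_2 + 2, LT = x_1.

S(f_1,f_2): lcm = x_1^{2}. S = \tfrac{3}{11}x_1x_2^{2} - \tfrac{1}{11}x_1x_2 - \tfrac{81}{22}x_1 + \tfrac{1}{2}x_2^{2} - \tfrac{1}{2}.
  reduce S modulo (f_1, f_2):
  remainder \tfrac{9}{121}x_2^{4} - \tfrac{6}{121}x_2^{3} - \tfrac{6}{11}x_2^{2} + \tfrac{85}{242}x_2 + \tfrac{41}{242} ≠ 0; add g_3 = \tfrac{9}{121}x_2^{4} - \tfrac{6}{121}x_2^{3} - \tfrac{6}{11}x_2^{2} + \tfrac{85}{242}x_2 + \tfrac{41}{242} to the basis.

The other S-polynomials (S(f_1,g_3), S(f_2,g_3)) all reduce to 0 modulo the current basis, so we have a Gröbner basis.
Inter-reduce: drop elements whose leading term is divisible by another's, tail-reduce, and make monic.

G = {x_1 - \tfrac{3}{11}x_2^{2} + \tfrac{1}{11}x_2 + \tfrac{2}{11}, x_2^{4} - \tfrac{2}{3}x_2^{3} - \tfrac{22}{3}x_2^{2} + \tfrac{85}{18}x_2 + \tfrac{41}{18}}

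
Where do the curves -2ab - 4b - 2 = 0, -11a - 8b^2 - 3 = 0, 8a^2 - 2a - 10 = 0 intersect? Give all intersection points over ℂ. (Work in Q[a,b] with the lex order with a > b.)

Compute a lex Gröbner basis by Buchberger's algorithm.
f_1 = -2ab - 4b - 2, LT = ab.
f_2 = -11a - 8b^2 - 3, LT = a.
f_3 = 8a^2 - 2a - 10, LT = a^2.

S(f_1,f_2): lcm = ab. S = -8/11b^3 + 19/11b + 1.
  leading term b^3: no divisor's leading term divides it; move -8/11b^3 to the remainder.
  leading term b: no divisor's leading term divides it; move 19/11b to the remainder.
  leading term 1: no divisor's leading term divides it; move 1 to the remainder.
  remainder -8/11b^3 + 19/11b + 1 ≠ 0; add h_4 = -8/11b^3 + 19/11b + 1 to the basis.

S(f_1,f_3): lcm = a^2b. S = 9/4ab + a + 5/4b.
  leading term ab: subtract (-9/8)·f_1 from 9/4ab + a + 5/4b → a - 13/4b - 9/4
  leading term a: subtract (-1/11)·f_2 from a - 13/4b - 9/4 → -8/11b^2 - 13/4b - 111/44
  leading term b^2: no divisor's leading term divides it; move -8/11b^2 to the remainder.
  leading term b: no divisor's leading term divides it; move -13/4b to the remainder.
  leading term 1: no divisor's leading term divides it; move -111/44 to the remainder.
  remainder -8/11b^2 - 13/4b - 111/44 ≠ 0; add h_5 = -8/11b^2 - 13/4b - 111/44 to the basis.

S(f_2,f_3): lcm = a^2. S = 8/11ab^2 + 23/44a + 5/4.
  leading term ab^2: subtract (-4/11b)·f_1 from 8/11ab^2 + 23/44a + 5/4 → 23/44a - 16/11b^2 - 8/11b + 5/4
  leading term a: subtract (-23/484)·f_2 from 23/44a - 16/11b^2 - 8/11b + 5/4 → -222/121b^2 - 8/11b + 134/121
  leading term b^2: subtract (111/44)·h_5 from -222/121b^2 - 8/11b + 134/121 → 1315/176b + 1315/176
  leading term b: no divisor's leading term divides it; move 1315/176b to the remainder.
  leading term 1: no divisor's leading term divides it; move 1315/176 to the remainder.
  remainder 1315/176b + 1315/176 ≠ 0; add h_6 = 1315/176b + 1315/176 to the basis.

The other S-polynomials (S(f_1,h_4), S(f_2,h_4), S(f_3,h_4), S(f_1,h_5), S(f_2,h_5), S(f_3,h_5), S(h_4,h_5), S(f_1,h_6), S(f_2,h_6), S(f_3,h_6), S(h_4,h_6), S(h_5,h_6)) all reduce to 0 modulo the current basis, so we have a Gröbner basis.
Inter-reduce: drop elements whose leading term is divisible by another's, tail-reduce, and make monic.
Reduced Gröbner basis: {a + 1, b + 1}.

Elimination: the polynomial b + 1 lies in the elimination ideal for b, so b ∈ {-1}. For each such b, the remaining basis elements (now univariate) give the rest of the solution.
  b = -1: the earlier basis element becomes a + 1 = 0, giving a = -1 — point (-1, -1).
Each listed point satisfies every original equation (direct substitution).

{(-1, -1)}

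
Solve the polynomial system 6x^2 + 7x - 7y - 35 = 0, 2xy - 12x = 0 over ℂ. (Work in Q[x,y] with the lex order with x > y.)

{(0, -5), (-7/12 + sqrt(1897)/12, 6), (-sqrt(1897)/12 - 7/12, 6)}

Compute a lex Gröbner basis by Buchberger's algorithm.
f_1 = 6x^2 + 7x - 7y - 35, LT = x^2.
f_2 = 2xy - 12x, LT = xy.

S(f_1,f_2): lcm = x^2y. S = 6x^2 + 7/6xy - 7/6y^2 - 35/6y.
  leading term x^2: subtract (1)·f_1 from 6x^2 + 7/6xy - 7/6y^2 - 35/6y → 7/6xy - 7x - 7/6y^2 + 7/6y + 35
  leading term xy: subtract (7/12)·f_2 from 7/6xy - 7x - 7/6y^2 + 7/6y + 35 → -7/6y^2 + 7/6y + 35
  leading term y^2: no divisor's leading term divides it; move -7/6y^2 to the remainder.
  leading term y: no divisor's leading term divides it; move 7/6y to the remainder.
  leading term 1: no divisor's leading term divides it; move 35 to the remainder.
  remainder -7/6y^2 + 7/6y + 35 ≠ 0; add h_3 = -7/6y^2 + 7/6y + 35 to the basis.

S(f_1,h_3): leading monomials are coprime, so the S-polynomial reduces to 0 (Buchberger's first criterion).
S(f_2,h_3): lcm = xy^2. S = -5xy + 30x.
  leading term xy: subtract (-5/2)·f_2 from -5xy + 30x → 0
  remainder 0.

Every S-polynomial of the final basis reduces to 0, so we have a Gröbner basis.
Inter-reduce: drop elements whose leading term is divisible by another's, tail-reduce, and make monic.
Reduced Gröbner basis: {x^2 + 7/6x - 7/6y - 35/6, xy - 6x, y^2 - y - 30}.

From the last basis element, y^2 - y - 30 = 0, so y takes values in {-5, 6}. Each choice, substituted upward through the basis, yields the corresponding point(s) of the solution set.
  y = -5: the earlier basis elements become x^2 + 7/6x = 0; -11x = 0, giving x = 0 — point (0, -5).
  y = 6: the earlier basis element becomes x^2 + 7/6x - 77/6 = 0, giving x = -7/12 + sqrt(1897)/12, -sqrt(1897)/12 - 7/12 — points (-7/12 + sqrt(1897)/12, 6), (-sqrt(1897)/12 - 7/12, 6).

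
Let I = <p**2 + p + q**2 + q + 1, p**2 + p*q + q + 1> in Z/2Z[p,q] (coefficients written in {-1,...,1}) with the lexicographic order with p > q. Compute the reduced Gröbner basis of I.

G = {p + 1, q**2 + q + 1}

The reduced Gröbner basis is the canonical form of the ideal for this ordering.

f_1 = p**2 + p + q**2 + q + 1, LT = p**2.
f_2 = p**2 + p*q + q + 1, LT = p**2.

S(f_1,f_2): lcm = p**2. S = p*q + p + q**2.
  reduce S modulo (f_1, f_2):
  remainder p*q + p + q**2 ≠ 0; add g_3 = p*q + p + q**2 to the basis.

S(f_1,g_3): lcm = p**2*q. S = p**2 + p*q**2 + p*q + q**3 + q**2 + q.
  reduce S modulo (f_1, f_2, g_3):
  remainder p + 1 ≠ 0; add g_4 = p + 1 to the basis.

S(f_1,g_4): lcm = p**2. S = q**2 + q + 1.
  reduce S modulo (f_1, f_2, g_3, g_4):
  remainder q**2 + q + 1 ≠ 0; add g_5 = q**2 + q + 1 to the basis.

The other S-polynomials (S(f_2,g_3), S(f_2,g_4), S(g_3,g_4), S(f_1,g_5), S(f_2,g_5), S(g_3,g_5), S(g_4,g_5)) all reduce to 0 modulo the current basis, so we have a Gröbner basis.
Inter-reduce: drop elements whose leading term is divisible by another's, tail-reduce, and make monic.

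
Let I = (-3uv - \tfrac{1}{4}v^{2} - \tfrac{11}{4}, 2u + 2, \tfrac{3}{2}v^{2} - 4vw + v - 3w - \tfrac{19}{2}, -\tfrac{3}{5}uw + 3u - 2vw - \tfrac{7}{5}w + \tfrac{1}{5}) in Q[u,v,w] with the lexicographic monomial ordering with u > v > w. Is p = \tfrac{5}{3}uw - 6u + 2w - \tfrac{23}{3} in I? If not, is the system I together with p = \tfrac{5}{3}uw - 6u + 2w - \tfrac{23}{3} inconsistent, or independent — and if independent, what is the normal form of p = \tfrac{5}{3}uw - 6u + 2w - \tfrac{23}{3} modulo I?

Adjoining \tfrac{5}{3}uw - 6u + 2w - \tfrac{23}{3} makes the ideal the whole ring: the system is inconsistent.

First compute the reduced Gröbner basis of I by Buchberger's algorithm.
f_1 = -3uv - \tfrac{1}{4}v^{2} - \tfrac{11}{4}, LT = uv.
f_2 = 2u + 2, LT = u.
f_3 = \tfrac{3}{2}v^{2} - 4vw + v - 3w - \tfrac{19}{2}, LT = v^{2}.
f_4 = -\tfrac{3}{5}uw + 3u - 2vw - \tfrac{7}{5}w + \tfrac{1}{5}, LT = uw.

S(f_1,f_2): lcm = uv. S = \tfrac{1}{12}v^{2} - v + \tfrac{11}{12}.
  leading term v^{2}: subtract (\tfrac{1}{18})·f_3 from \tfrac{1}{12}v^{2} - v + \tfrac{11}{12} → \tfrac{2}{9}vw - \tfrac{19}{18}v + \tfrac{1}{6}w + \tfrac{13}{9}
  leading term vw: no divisor's leading term divides it; move \tfrac{2}{9}vw to the remainder.
  leading term v: no divisor's leading term divides it; move -\tfrac{19}{18}v to the remainder.
  leading term w: no divisor's leading term divides it; move \tfrac{1}{6}w to the remainder.
  leading term 1: no divisor's leading term divides it; move \tfrac{13}{9} to the remainder.
  remainder \tfrac{2}{9}vw - \tfrac{19}{18}v + \tfrac{1}{6}w + \tfrac{13}{9} ≠ 0; add h_5 = \tfrac{2}{9}vw - \tfrac{19}{18}v + \tfrac{1}{6}w + \tfrac{13}{9} to the basis.

S(f_1,f_3): lcm = uv^{2}. S = \tfrac{8}{3}uvw - \tfrac{2}{3}uv + 2uw + \tfrac{19}{3}u + \tfrac{1}{12}v^{3} + \tfrac{11}{12}v.
  leading term uvw: subtract (-\tfrac{8}{9}w)·f_1 from \tfrac{8}{3}uvw - \tfrac{2}{3}uv + 2uw + \tfrac{19}{3}u + \tfrac{1}{12}v^{3} + \tfrac{11}{12}v → -\tfrac{2}{3}uv + 2uw + \tfrac{19}{3}u + \tfrac{1}{12}v^{3} - \tfrac{2}{9}v^{2}w + \tfrac{11}{12}v - \tfrac{22}{9}w
  leading term uv: subtract (\tfrac{2}{9})·f_1 from -\tfrac{2}{3}uv + 2uw + \tfrac{19}{3}u + \tfrac{1}{12}v^{3} - \tfrac{2}{9}v^{2}w + \tfrac{11}{12}v - \tfrac{22}{9}w → 2uw + \tfrac{19}{3}u + \tfrac{1}{12}v^{3} - \tfrac{2}{9}v^{2}w + \tfrac{1}{18}v^{2} + \tfrac{11}{12}v - \tfrac{22}{9}w + \tfrac{11}{18}
  leading term uw: subtract (w)·f_2 from 2uw + \tfrac{19}{3}u + \tfrac{1}{12}v^{3} - \tfrac{2}{9}v^{2}w + \tfrac{1}{18}v^{2} + \tfrac{11}{12}v - \tfrac{22}{9}w + \tfrac{11}{18} → \tfrac{19}{3}u + \tfrac{1}{12}v^{3} - \tfrac{2}{9}v^{2}w + \tfrac{1}{18}v^{2} + \tfrac{11}{12}v - \tfrac{40}{9}w + \tfrac{11}{18}
  leading term u: subtract (\tfrac{19}{6})·f_2 from \tfrac{19}{3}u + \tfrac{1}{12}v^{3} - \tfrac{2}{9}v^{2}w + \tfrac{1}{18}v^{2} + \tfrac{11}{12}v - \tfrac{40}{9}w + \tfrac{11}{18} → \tfrac{1}{12}v^{3} - \tfrac{2}{9}v^{2}w + \tfrac{1}{18}v^{2} + \tfrac{11}{12}v - \tfrac{40}{9}w - \tfrac{103}{18}
  leading term v^{3}: subtract (\tfrac{1}{18}v)·f_3 from \tfrac{1}{12}v^{3} - \tfrac{2}{9}v^{2}w + \tfrac{1}{18}v^{2} + \tfrac{11}{12}v - \tfrac{40}{9}w - \tfrac{103}{18} → \tfrac{1}{6}vw + \tfrac{13}{9}v - \tfrac{40}{9}w - \tfrac{103}{18}
  leading term vw: subtract (\tfrac{3}{4})·h_5 from \tfrac{1}{6}vw + \tfrac{13}{9}v - \tfrac{40}{9}w - \tfrac{103}{18} → \tfrac{161}{72}v - \tfrac{329}{72}w - \tfrac{245}{36}
  leading term v: no divisor's leading term divides it; move \tfrac{161}{72}v to the remainder.
  leading term w: no divisor's leading term divides it; move -\tfrac{329}{72}w to the remainder.
  leading term 1: no divisor's leading term divides it; move -\tfrac{245}{36} to the remainder.
  remainder \tfrac{161}{72}v - \tfrac{329}{72}w - \tfrac{245}{36} ≠ 0; add h_6 = \tfrac{161}{72}v - \tfrac{329}{72}w - \tfrac{245}{36} to the basis.

S(f_1,f_4): lcm = uvw. S = 5uv - \tfrac{13}{4}v^{2}w - \tfrac{7}{3}vw + \tfrac{1}{3}v + \tfrac{11}{12}w.
  leading term uv: subtract (-\tfrac{5}{3})·f_1 from 5uv - \tfrac{13}{4}v^{2}w - \tfrac{7}{3}vw + \tfrac{1}{3}v + \tfrac{11}{12}w → -\tfrac{13}{4}v^{2}w - \tfrac{5}{12}v^{2} - \tfrac{7}{3}vw + \tfrac{1}{3}v + \tfrac{11}{12}w - \tfrac{55}{12}
  leading term v^{2}w: subtract (-\tfrac{13}{6}w)·f_3 from -\tfrac{13}{4}v^{2}w - \tfrac{5}{12}v^{2} - \tfrac{7}{3}vw + \tfrac{1}{3}v + \tfrac{11}{12}w - \tfrac{55}{12} → -\tfrac{5}{12}v^{2} - \tfrac{26}{3}vw^{2} - \tfrac{1}{6}vw + \tfrac{1}{3}v - \tfrac{13}{2}w^{2} - \tfrac{59}{3}w - \tfrac{55}{12}
  leading term v^{2}: subtract (-\tfrac{5}{18})·f_3 from -\tfrac{5}{12}v^{2} - \tfrac{26}{3}vw^{2} - \tfrac{1}{6}vw + \tfrac{1}{3}v - \tfrac{13}{2}w^{2} - \tfrac{59}{3}w - \tfrac{55}{12} → -\tfrac{26}{3}vw^{2} - \tfrac{23}{18}vw + \tfrac{11}{18}v - \tfrac{13}{2}w^{2} - \tfrac{41}{2}w - \tfrac{65}{9}
  leading term vw^{2}: subtract (-39w)·h_5 from -\tfrac{26}{3}vw^{2} - \tfrac{23}{18}vw + \tfrac{11}{18}v - \tfrac{13}{2}w^{2} - \tfrac{41}{2}w - \tfrac{65}{9} → -\tfrac{382}{9}vw + \tfrac{11}{18}v + \tfrac{215}{6}w - \tfrac{65}{9}
  leading term vw: subtract (-191)·h_5 from -\tfrac{382}{9}vw + \tfrac{11}{18}v + \tfrac{215}{6}w - \tfrac{65}{9} → -201v + \tfrac{203}{3}w + \tfrac{806}{3}
  leading term v: subtract (-\tfrac{14472}{161})·h_6 from -201v + \tfrac{203}{3}w + \tfrac{806}{3} → -\tfrac{23672}{69}w - \tfrac{23672}{69}
  leading term w: no divisor's leading term divides it; move -\tfrac{23672}{69}w to the remainder.
  leading term 1: no divisor's leading term divides it; move -\tfrac{23672}{69} to the remainder.
  remainder -\tfrac{23672}{69}w - \tfrac{23672}{69} ≠ 0; add h_7 = -\tfrac{23672}{69}w - \tfrac{23672}{69} to the basis.

The other S-polynomials (S(f_2,f_3), S(f_2,f_4), S(f_3,f_4), S(f_1,h_5), S(f_2,h_5), S(f_3,h_5), S(f_4,h_5), S(f_1,h_6), S(f_2,h_6), S(f_3,h_6), S(f_4,h_6), S(h_5,h_6), S(f_1,h_7), S(f_2,h_7), S(f_3,h_7), S(f_4,h_7), S(h_5,h_7), S(h_6,h_7)) all reduce to 0 modulo the current basis, so we have a Gröbner basis.
Inter-reduce: drop elements whose leading term is divisible by another's, tail-reduce, and make monic.
Reduced Gröbner basis: {u + 1, v - 1, w + 1}.
Label its elements g_1 = u + 1, g_2 = v - 1, g_3 = w + 1.

Reduce p = \tfrac{5}{3}uw - 6u + 2w - \tfrac{23}{3} modulo G:
  leading term uw: subtract (\tfrac{5}{3}w)·g_1 from \tfrac{5}{3}uw - 6u + 2w - \tfrac{23}{3} → -6u + \tfrac{1}{3}w - \tfrac{23}{3}
  leading term u: subtract (-6)·g_1 from -6u + \tfrac{1}{3}w - \tfrac{23}{3} → \tfrac{1}{3}w - \tfrac{5}{3}
  leading term w: subtract (\tfrac{1}{3})·g_3 from \tfrac{1}{3}w - \tfrac{5}{3} → -2
  leading term 1: no divisor's leading term divides it; move -2 to the remainder.
  normal form = -2.
The normal form is nonzero, so p ∉ I. Since p minus its normal form lies in I, I + (p) = I + (r) where r = -2; decide whether this ideal is the whole ring.
Here r = -2 is a nonzero constant, hence a unit: 1 ∈ I + (p), the Gröbner basis of I + (p) is {1}, and the enlarged system has no common solution — adjoining p is inconsistent.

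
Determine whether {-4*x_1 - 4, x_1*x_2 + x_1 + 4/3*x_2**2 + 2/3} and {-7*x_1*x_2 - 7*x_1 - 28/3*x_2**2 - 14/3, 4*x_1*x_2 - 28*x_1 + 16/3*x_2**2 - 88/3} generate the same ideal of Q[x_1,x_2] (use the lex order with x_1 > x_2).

Since reduced Gröbner bases are canonical representatives of ideals under a given ordering, it suffices to compute and compare them.
Buchberger on the first generating set:
f_1 = -4*x_1 - 4, LT = x_1.
f_2 = x_1*x_2 + x_1 + 4/3*x_2**2 + 2/3, LT = x_1*x_2.

S(f_1,f_2): lcm = x_1*x_2. S = -x_1 - 4/3*x_2**2 + x_2 - 2/3.
  leading term x_1: subtract (1/4)·f_1 from -x_1 - 4/3*x_2**2 + x_2 - 2/3 → -4/3*x_2**2 + x_2 + 1/3
  leading term x_2**2: no divisor's leading term divides it; move -4/3*x_2**2 to the remainder.
  leading term x_2: no divisor's leading term divides it; move x_2 to the remainder.
  leading term 1: no divisor's leading term divides it; move 1/3 to the remainder.
  remainder -4/3*x_2**2 + x_2 + 1/3 ≠ 0; add g_3 = -4/3*x_2**2 + x_2 + 1/3 to the basis.

The other S-polynomials (S(f_1,g_3), S(f_2,g_3)) all reduce to 0 modulo the current basis, so we have a Gröbner basis.
Inter-reduce: drop elements whose leading term is divisible by another's, tail-reduce, and make monic.
Reduced Gröbner basis: {x_1 + 1, x_2**2 - 3/4*x_2 - 1/4}.

Buchberger on the second generating set:
h_1 = -7*x_1*x_2 - 7*x_1 - 28/3*x_2**2 - 14/3, LT = x_1*x_2.
h_2 = 4*x_1*x_2 - 28*x_1 + 16/3*x_2**2 - 88/3, LT = x_1*x_2.

S(h_1,h_2): lcm = x_1*x_2. S = 8*x_1 + 8.
  leading term x_1: no divisor's leading term divides it; move 8*x_1 to the remainder.
  leading term 1: no divisor's leading term divides it; move 8 to the remainder.
  remainder 8*x_1 + 8 ≠ 0; add k_3 = 8*x_1 + 8 to the basis.

S(h_1,k_3): lcm = x_1*x_2. S = x_1 + 4/3*x_2**2 - x_2 + 2/3.
  leading term x_1: subtract (1/8)·k_3 from x_1 + 4/3*x_2**2 - x_2 + 2/3 → 4/3*x_2**2 - x_2 - 1/3
  leading term x_2**2: no divisor's leading term divides it; move 4/3*x_2**2 to the remainder.
  leading term x_2: no divisor's leading term divides it; move -x_2 to the remainder.
  leading term 1: no divisor's leading term divides it; move -1/3 to the remainder.
  remainder 4/3*x_2**2 - x_2 - 1/3 ≠ 0; add k_4 = 4/3*x_2**2 - x_2 - 1/3 to the basis.

The other S-polynomials (S(h_2,k_3), S(h_1,k_4), S(h_2,k_4), S(k_3,k_4)) all reduce to 0 modulo the current basis, so we have a Gröbner basis.
Inter-reduce: drop elements whose leading term is divisible by another's, tail-reduce, and make monic.
Reduced Gröbner basis: {x_1 + 1, x_2**2 - 3/4*x_2 - 1/4}.

Same reduced basis, so the two generating sets span the same ideal.

Yes, the ideals are equal.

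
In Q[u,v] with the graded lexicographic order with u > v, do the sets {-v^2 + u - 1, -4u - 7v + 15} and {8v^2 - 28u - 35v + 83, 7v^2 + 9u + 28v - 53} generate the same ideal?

Yes, the ideals are equal.

Two ideals are equal iff their reduced Gröbner bases coincide (the reduced basis is unique for a fixed ordering).
Buchberger on the first generating set:
f_1 = -v^2 + u - 1, LT = v^2.
f_2 = -4u - 7v + 15, LT = u.

The S-polynomials (S(f_1,f_2)) all reduce to 0 modulo the current basis, so we have a Gröbner basis.
Inter-reduce: drop elements whose leading term is divisible by another's, tail-reduce, and make monic.
Reduced Gröbner basis: {v^2 + 7/4v - 11/4, u + 7/4v - 15/4}.

Buchberger on the second generating set:
h_1 = 8v^2 - 28u - 35v + 83, LT = v^2.
h_2 = 7v^2 + 9u + 28v - 53, LT = v^2.

S(h_1,h_2): lcm = v^2. S = -67/14u - 67/8v + 1005/56.
  leading term u: no divisor's leading term divides it; move -67/14u to the remainder.
  leading term v: no divisor's leading term divides it; move -67/8v to the remainder.
  leading term 1: no divisor's leading term divides it; move 1005/56 to the remainder.
  remainder -67/14u - 67/8v + 1005/56 ≠ 0; add k_3 = -67/14u - 67/8v + 1005/56 to the basis.

The other S-polynomials (S(h_1,k_3), S(h_2,k_3)) all reduce to 0 modulo the current basis, so we have a Gröbner basis.
Inter-reduce: drop elements whose leading term is divisible by another's, tail-reduce, and make monic.
Reduced Gröbner basis: {v^2 + 7/4v - 11/4, u + 7/4v - 15/4}.

Same reduced basis, so the two generating sets span the same ideal.
The choice of monomial ordering does not affect the verdict — as long as both bases are computed under the same ordering, their equality decides ideal equality.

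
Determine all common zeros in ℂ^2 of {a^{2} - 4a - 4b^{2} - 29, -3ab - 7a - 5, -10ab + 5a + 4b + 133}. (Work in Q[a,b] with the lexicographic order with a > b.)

{(-5, -2)}

Compute a lex Gröbner basis by Buchberger's algorithm.
f_1 = a^{2} - 4a - 4b^{2} - 29, LT = a^{2}.
f_2 = -3ab - 7a - 5, LT = ab.
f_3 = -10ab + 5a + 4b + 133, LT = ab.

S(f_1,f_2): lcm = a^{2}b. S = -\tfrac{7}{3}a^{2} - 4ab - \tfrac{5}{3}a - 4b^{3} - 29b.
  leading term a^{2}: subtract (-\tfrac{7}{3})·f_1 from -\tfrac{7}{3}a^{2} - 4ab - \tfrac{5}{3}a - 4b^{3} - 29b → -4ab - 11a - 4b^{3} - \tfrac{28}{3}b^{2} - 29b - \tfrac{203}{3}
  leading term ab: subtract (\tfrac{4}{3})·f_2 from -4ab - 11a - 4b^{3} - \tfrac{28}{3}b^{2} - 29b - \tfrac{203}{3} → -\tfrac{5}{3}a - 4b^{3} - \tfrac{28}{3}b^{2} - 29b - 61
  leading term a: no divisor's leading term divides it; move -\tfrac{5}{3}a to the remainder.
  leading term b^{3}: no divisor's leading term divides it; move -4b^{3} to the remainder.
  leading term b^{2}: no divisor's leading term divides it; move -\tfrac{28}{3}b^{2} to the remainder.
  leading term b: no divisor's leading term divides it; move -29b to the remainder.
  leading term 1: no divisor's leading term divides it; move -61 to the remainder.
  remainder -\tfrac{5}{3}a - 4b^{3} - \tfrac{28}{3}b^{2} - 29b - 61 ≠ 0; add h_4 = -\tfrac{5}{3}a - 4b^{3} - \tfrac{28}{3}b^{2} - 29b - 61 to the basis.

S(f_1,f_3): lcm = a^{2}b. S = \tfrac{1}{2}a^{2} - \tfrac{18}{5}ab + \tfrac{133}{10}a - 4b^{3} - 29b.
  leading term a^{2}: subtract (\tfrac{1}{2})·f_1 from \tfrac{1}{2}a^{2} - \tfrac{18}{5}ab + \tfrac{133}{10}a - 4b^{3} - 29b → -\tfrac{18}{5}ab + \tfrac{153}{10}a - 4b^{3} + 2b^{2} - 29b + \tfrac{29}{2}
  leading term ab: subtract (\tfrac{6}{5})·f_2 from -\tfrac{18}{5}ab + \tfrac{153}{10}a - 4b^{3} + 2b^{2} - 29b + \tfrac{29}{2} → \tfrac{237}{10}a - 4b^{3} + 2b^{2} - 29b + \tfrac{41}{2}
  leading term a: subtract (-\tfrac{711}{50})·h_4 from \tfrac{237}{10}a - 4b^{3} + 2b^{2} - 29b + \tfrac{41}{2} → -\tfrac{1522}{25}b^{3} - \tfrac{3268}{25}b^{2} - \tfrac{22069}{50}b - \tfrac{21173}{25}
  leading term b^{3}: no divisor's leading term divides it; move -\tfrac{1522}{25}b^{3} to the remainder.
  leading term b^{2}: no divisor's leading term divides it; move -\tfrac{3268}{25}b^{2} to the remainder.
  leading term b: no divisor's leading term divides it; move -\tfrac{22069}{50}b to the remainder.
  leading term 1: no divisor's leading term divides it; move -\tfrac{21173}{25} to the remainder.
  remainder -\tfrac{1522}{25}b^{3} - \tfrac{3268}{25}b^{2} - \tfrac{22069}{50}b - \tfrac{21173}{25} ≠ 0; add h_5 = -\tfrac{1522}{25}b^{3} - \tfrac{3268}{25}b^{2} - \tfrac{22069}{50}b - \tfrac{21173}{25} to the basis.

S(f_2,f_3): lcm = ab. S = \tfrac{17}{6}a + \tfrac{2}{5}b + \tfrac{449}{30}.
  leading term a: subtract (-\tfrac{17}{10})·h_4 from \tfrac{17}{6}a + \tfrac{2}{5}b + \tfrac{449}{30} → -\tfrac{34}{5}b^{3} - \tfrac{238}{15}b^{2} - \tfrac{489}{10}b - \tfrac{1331}{15}
  leading term b^{3}: subtract (\tfrac{85}{761})·h_5 from -\tfrac{34}{5}b^{3} - \tfrac{238}{15}b^{2} - \tfrac{489}{10}b - \tfrac{1331}{15} → -\tfrac{2890}{2283}b^{2} + \tfrac{2}{5}b + \tfrac{66932}{11415}
  leading term b^{2}: no divisor's leading term divides it; move -\tfrac{2890}{2283}b^{2} to the remainder.
  leading term b: no divisor's leading term divides it; move \tfrac{2}{5}b to the remainder.
  leading term 1: no divisor's leading term divides it; move \tfrac{66932}{11415} to the remainder.
  remainder -\tfrac{2890}{2283}b^{2} + \tfrac{2}{5}b + \tfrac{66932}{11415} ≠ 0; add h_6 = -\tfrac{2890}{2283}b^{2} + \tfrac{2}{5}b + \tfrac{66932}{11415} to the basis.

S(f_2,h_5): lcm = ab^{3}. S = \tfrac{425}{2283}ab^{2} - \tfrac{29}{4}ab - \tfrac{21173}{1522}a + \tfrac{5}{3}b^{2}.
  leading term ab^{2}: subtract (-\tfrac{425}{6849}b)·f_2 from \tfrac{425}{2283}ab^{2} - \tfrac{29}{4}ab - \tfrac{21173}{1522}a + \tfrac{5}{3}b^{2} → -\tfrac{210521}{27396}ab - \tfrac{21173}{1522}a + \tfrac{5}{3}b^{2} - \tfrac{2125}{6849}b
  leading term ab: subtract (\tfrac{210521}{82188})·f_2 from -\tfrac{210521}{27396}ab - \tfrac{21173}{1522}a + \tfrac{5}{3}b^{2} - \tfrac{2125}{6849}b → \tfrac{330305}{82188}a + \tfrac{5}{3}b^{2} - \tfrac{2125}{6849}b + \tfrac{1052605}{82188}
  leading term a: subtract (-\tfrac{66061}{27396})·h_4 from \tfrac{330305}{82188}a + \tfrac{5}{3}b^{2} - \tfrac{2125}{6849}b + \tfrac{1052605}{82188} → -\tfrac{66061}{6849}b^{3} - \tfrac{428182}{20547}b^{2} - \tfrac{641423}{9132}b - \tfrac{5518279}{41094}
  leading term b^{3}: subtract (\tfrac{1651525}{10424178})·h_5 from -\tfrac{66061}{6849}b^{3} - \tfrac{428182}{20547}b^{2} - \tfrac{641423}{9132}b - \tfrac{5518279}{41094} → -\tfrac{2015480}{15636267}b^{2} - \tfrac{2125}{6849}b - \tfrac{1640830}{15636267}
  leading term b^{2}: subtract (\tfrac{201548}{1979361})·h_6 from -\tfrac{2015480}{15636267}b^{2} - \tfrac{2125}{6849}b - \tfrac{1640830}{15636267} → -\tfrac{385969}{1099645}b - \tfrac{771938}{1099645}
  leading term b: no divisor's leading term divides it; move -\tfrac{385969}{1099645}b to the remainder.
  leading term 1: no divisor's leading term divides it; move -\tfrac{771938}{1099645} to the remainder.
  remainder -\tfrac{385969}{1099645}b - \tfrac{771938}{1099645} ≠ 0; add h_7 = -\tfrac{385969}{1099645}b - \tfrac{771938}{1099645} to the basis.

The other S-polynomials (S(f_1,h_4), S(f_2,h_4), S(f_3,h_4), S(f_1,h_5), S(f_3,h_5), S(h_4,h_5), S(f_1,h_6), S(f_2,h_6), S(f_3,h_6), S(h_4,h_6), S(h_5,h_6), S(f_1,h_7), S(f_2,h_7), S(f_3,h_7), S(h_4,h_7), S(h_5,h_7), S(h_6,h_7)) all reduce to 0 modulo the current basis, so we have a Gröbner basis.
Inter-reduce: drop elements whose leading term is divisible by another's, tail-reduce, and make monic.
Reduced Gröbner basis: {a + 5, b + 2}.

Elimination: the polynomial b + 2 lies in the elimination ideal for b, so b ∈ {-2}. For each such b, the remaining basis elements (now univariate) give the rest of the solution.
  b = -2: the earlier basis element becomes a + 5 = 0, giving a = -5 — point (-5, -2).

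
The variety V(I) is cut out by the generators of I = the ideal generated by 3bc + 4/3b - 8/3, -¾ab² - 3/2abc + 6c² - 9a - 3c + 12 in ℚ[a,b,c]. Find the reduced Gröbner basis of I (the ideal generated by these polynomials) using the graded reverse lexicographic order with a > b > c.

G = {ab² - 8/9ab - 8c² + 124/9a + 4c - 16, c³ - 1/9ab - 31/18ac - 1/18c² - ⅔a + 16/9c + 8/9, bc + 4/9b - 8/9}

Buchberger's algorithm terminates because the ascending chain of leading-term ideals stabilizes.

f_1 = 3bc + 4/3b - 8/3, LT = bc.
f_2 = -¾ab² - 3/2abc + 6c² - 9a - 3c + 12, LT = ab².

S(f_1,f_2): lcm = ab²c. S = -2abc² + 4/9ab² + 8c³ - 8/9ab - 12ac - 4c² + 16c.
  reduce S modulo (f_1, f_2):
  remainder 8c³ - 8/9ab - 124/9ac - 4/9c² - 16/3a + 128/9c + 64/9 ≠ 0; add g_3 = 8c³ - 8/9ab - 124/9ac - 4/9c² - 16/3a + 128/9c + 64/9 to the basis.

The other S-polynomials (S(f_1,g_3), S(f_2,g_3)) all reduce to 0 modulo the current basis, so we have a Gröbner basis.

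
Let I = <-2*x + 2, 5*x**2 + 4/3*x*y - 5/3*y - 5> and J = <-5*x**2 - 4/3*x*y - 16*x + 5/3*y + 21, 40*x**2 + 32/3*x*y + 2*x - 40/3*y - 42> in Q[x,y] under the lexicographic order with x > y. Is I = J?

Since reduced Gröbner bases are canonical representatives of ideals under a given ordering, it suffices to compute and compare them.
Buchberger on the first generating set:
f_1 = -2*x + 2, LT = x.
f_2 = 5*x**2 + 4/3*x*y - 5/3*y - 5, LT = x**2.

S(f_1,f_2): lcm = x**2. S = -4/15*x*y - x + 1/3*y + 1.
  leading term x*y: subtract (2/15*y)·f_1 from -4/15*x*y - x + 1/3*y + 1 → -x + 1/15*y + 1
  leading term x: subtract (1/2)·f_1 from -x + 1/15*y + 1 → 1/15*y
  leading term y: no divisor's leading term divides it; move 1/15*y to the remainder.
  remainder 1/15*y ≠ 0; add g_3 = 1/15*y to the basis.

The other S-polynomials (S(f_1,g_3), S(f_2,g_3)) all reduce to 0 modulo the current basis, so we have a Gröbner basis.
Inter-reduce: drop elements whose leading term is divisible by another's, tail-reduce, and make monic.
Reduced Gröbner basis: {x - 1, y}.

Buchberger on the second generating set:
h_1 = -5*x**2 - 4/3*x*y - 16*x + 5/3*y + 21, LT = x**2.
h_2 = 40*x**2 + 32/3*x*y + 2*x - 40/3*y - 42, LT = x**2.

S(h_1,h_2): lcm = x**2. S = 63/20*x - 63/20.
  leading term x: no divisor's leading term divides it; move 63/20*x to the remainder.
  leading term 1: no divisor's leading term divides it; move -63/20 to the remainder.
  remainder 63/20*x - 63/20 ≠ 0; add k_3 = 63/20*x - 63/20 to the basis.

S(h_1,k_3): lcm = x**2. S = 4/15*x*y + 21/5*x - 1/3*y - 21/5.
  leading term x*y: subtract (16/189*y)·k_3 from 4/15*x*y + 21/5*x - 1/3*y - 21/5 → 21/5*x - 1/15*y - 21/5
  leading term x: subtract (4/3)·k_3 from 21/5*x - 1/15*y - 21/5 → -1/15*y
  leading term y: no divisor's leading term divides it; move -1/15*y to the remainder.
  remainder -1/15*y ≠ 0; add k_4 = -1/15*y to the basis.

The other S-polynomials (S(h_2,k_3), S(h_1,k_4), S(h_2,k_4), S(k_3,k_4)) all reduce to 0 modulo the current basis, so we have a Gröbner basis.
Inter-reduce: drop elements whose leading term is divisible by another's, tail-reduce, and make monic.
Reduced Gröbner basis: {x - 1, y}.

Same reduced basis, so the two generating sets span the same ideal.

Yes, the ideals are equal.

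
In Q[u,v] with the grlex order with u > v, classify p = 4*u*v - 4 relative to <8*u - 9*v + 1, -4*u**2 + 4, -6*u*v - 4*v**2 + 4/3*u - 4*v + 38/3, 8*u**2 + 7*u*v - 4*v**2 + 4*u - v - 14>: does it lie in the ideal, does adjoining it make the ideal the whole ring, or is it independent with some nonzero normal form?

4*u*v - 4 lies in I (it reduces to 0).

First compute the reduced Gröbner basis of I by Buchberger's algorithm.
f_1 = 8*u - 9*v + 1, LT = u.
f_2 = -4*u**2 + 4, LT = u**2.
f_3 = -6*u*v - 4*v**2 + 4/3*u - 4*v + 38/3, LT = u*v.
f_4 = 8*u**2 + 7*u*v - 4*v**2 + 4*u - v - 14, LT = u**2.

S(f_1,f_2): lcm = u**2. S = -9/8*u*v + 1/8*u + 1.
  reduce S modulo (f_1, f_2, f_3, f_4):
  remainder -81/64*v**2 + 9/32*v + 63/64 ≠ 0; add h_5 = -81/64*v**2 + 9/32*v + 63/64 to the basis.

S(f_1,f_3): lcm = u*v. S = -43/24*v**2 + 2/9*u - 13/24*v + 19/9.
  reduce S modulo (f_1, f_2, f_3, f_4, h_5):
  remainder -149/216*v + 149/216 ≠ 0; add h_6 = -149/216*v + 149/216 to the basis.

The other S-polynomials (S(f_1,f_4), S(f_2,f_3), S(f_2,f_4), S(f_3,f_4), S(f_1,h_5), S(f_2,h_5), S(f_3,h_5), S(f_4,h_5), S(f_1,h_6), S(f_2,h_6), S(f_3,h_6), S(f_4,h_6), S(h_5,h_6)) all reduce to 0 modulo the current basis, so we have a Gröbner basis.
Inter-reduce: drop elements whose leading term is divisible by another's, tail-reduce, and make monic.
Reduced Gröbner basis: {u - 1, v - 1}.
Label its elements g_1 = u - 1, g_2 = v - 1.

Reduce p = 4*u*v - 4 modulo G:
  leading term u*v: subtract (4*v)·g_1 from 4*u*v - 4 → 4*v - 4
  leading term v: subtract (4)·g_2 from 4*v - 4 → 0
  normal form = 0.
Since the normal form is 0, p ∈ I.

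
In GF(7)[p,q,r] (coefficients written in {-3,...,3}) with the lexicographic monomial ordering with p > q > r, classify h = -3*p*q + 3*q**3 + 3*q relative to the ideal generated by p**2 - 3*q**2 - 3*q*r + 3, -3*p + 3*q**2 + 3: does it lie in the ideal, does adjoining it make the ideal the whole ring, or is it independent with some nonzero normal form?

-3*p*q + 3*q**3 + 3*q lies in I (it reduces to 0).

First compute the reduced Gröbner basis of I by Buchberger's algorithm.
f_1 = p**2 - 3*q**2 - 3*q*r + 3, LT = p**2.
f_2 = -3*p + 3*q**2 + 3, LT = p.

S(f_1,f_2): lcm = p**2. S = p*q**2 + p - 3*q**2 - 3*q*r + 3.
  reduce S modulo (f_1, f_2):
  remainder q**4 - q**2 - 3*q*r - 3 ≠ 0; add k_3 = q**4 - q**2 - 3*q*r - 3 to the basis.

The other S-polynomials (S(f_1,k_3), S(f_2,k_3)) all reduce to 0 modulo the current basis, so we have a Gröbner basis.
Inter-reduce: drop elements whose leading term is divisible by another's, tail-reduce, and make monic.
Reduced Gröbner basis: {p - q**2 - 1, q**4 - q**2 - 3*q*r - 3}.
Label its elements g_1 = p - q**2 - 1, g_2 = q**4 - q**2 - 3*q*r - 3.

Reduce h = -3*p*q + 3*q**3 + 3*q modulo G:
  leading term p*q: subtract (-3*q)·g_1 from -3*p*q + 3*q**3 + 3*q → 0
  normal form = 0.
Since the normal form is 0, h ∈ I.

Ideal membership is decidable via reduction modulo a Gröbner basis.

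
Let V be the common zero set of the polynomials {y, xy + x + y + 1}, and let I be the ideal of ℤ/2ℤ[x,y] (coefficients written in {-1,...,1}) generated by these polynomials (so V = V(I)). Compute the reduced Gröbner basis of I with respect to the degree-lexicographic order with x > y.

G = {x + 1, y}

f_1 = y, LT = y.
f_2 = xy + x + y + 1, LT = xy.

S(f_1,f_2): lcm = xy. S = x + y + 1.
  leading term x: no divisor's leading term divides it; move x to the remainder.
  leading term y: subtract (1)·f_1 from y + 1 → 1
  leading term 1: no divisor's leading term divides it; move 1 to the remainder.
  remainder x + 1 ≠ 0; add g_3 = x + 1 to the basis.

The other S-polynomials (S(f_1,g_3), S(f_2,g_3)) all reduce to 0 modulo the current basis, so we have a Gröbner basis.
Inter-reduce: drop elements whose leading term is divisible by another's, tail-reduce, and make monic.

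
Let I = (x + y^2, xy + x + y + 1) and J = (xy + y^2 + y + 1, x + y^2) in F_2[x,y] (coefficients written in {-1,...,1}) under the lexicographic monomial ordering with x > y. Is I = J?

Two ideals are equal iff their reduced Gröbner bases coincide (the reduced basis is unique for a fixed ordering).
Buchberger on the first generating set:
f_1 = x + y^2, LT = x.
f_2 = xy + x + y + 1, LT = xy.

S(f_1,f_2): lcm = xy. S = x + y^3 + y + 1.
  leading term x: subtract (1)·f_1 from x + y^3 + y + 1 → y^3 + y^2 + y + 1
  leading term y^3: no divisor's leading term divides it; move y^3 to the remainder.
  leading term y^2: no divisor's leading term divides it; move y^2 to the remainder.
  leading term y: no divisor's leading term divides it; move y to the remainder.
  leading term 1: no divisor's leading term divides it; move 1 to the remainder.
  remainder y^3 + y^2 + y + 1 ≠ 0; add g_3 = y^3 + y^2 + y + 1 to the basis.

The other S-polynomials (S(f_1,g_3), S(f_2,g_3)) all reduce to 0 modulo the current basis, so we have a Gröbner basis.
Inter-reduce: drop elements whose leading term is divisible by another's, tail-reduce, and make monic.
Reduced Gröbner basis: {x + y^2, y^3 + y^2 + y + 1}.

Buchberger on the second generating set:
h_1 = xy + y^2 + y + 1, LT = xy.
h_2 = x + y^2, LT = x.

S(h_1,h_2): lcm = xy. S = y^3 + y^2 + y + 1.
  leading term y^3: no divisor's leading term divides it; move y^3 to the remainder.
  leading term y^2: no divisor's leading term divides it; move y^2 to the remainder.
  leading term y: no divisor's leading term divides it; move y to the remainder.
  leading term 1: no divisor's leading term divides it; move 1 to the remainder.
  remainder y^3 + y^2 + y + 1 ≠ 0; add k_3 = y^3 + y^2 + y + 1 to the basis.

The other S-polynomials (S(h_1,k_3), S(h_2,k_3)) all reduce to 0 modulo the current basis, so we have a Gröbner basis.
Inter-reduce: drop elements whose leading term is divisible by another's, tail-reduce, and make monic.
Reduced Gröbner basis: {x + y^2, y^3 + y^2 + y + 1}.

Same reduced basis, so the two generating sets span the same ideal.

Yes, the ideals are equal.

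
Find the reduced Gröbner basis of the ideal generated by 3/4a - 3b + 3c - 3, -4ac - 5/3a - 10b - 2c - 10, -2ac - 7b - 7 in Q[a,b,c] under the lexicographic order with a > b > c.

G = {a - 3c, b - 7/4c + 1, c^2 + 49/24c}

This is the nonlinear analogue of row-reducing a linear system.

f_1 = 3/4a - 3b + 3c - 3, LT = a.
f_2 = -4ac - 5/3a - 10b - 2c - 10, LT = ac.
f_3 = -2ac - 7b - 7, LT = ac.

S(f_1,f_2): lcm = ac. S = -5/12a - 4bc - 5/2b + 4c^2 - 9/2c - 5/2.
  leading term a: subtract (-5/9)·f_1 from -5/12a - 4bc - 5/2b + 4c^2 - 9/2c - 5/2 → -4bc - 25/6b + 4c^2 - 17/6c - 25/6
  leading term bc: no divisor's leading term divides it; move -4bc to the remainder.
  leading term b: no divisor's leading term divides it; move -25/6b to the remainder.
  leading term c^2: no divisor's leading term divides it; move 4c^2 to the remainder.
  leading term c: no divisor's leading term divides it; move -17/6c to the remainder.
  leading term 1: no divisor's leading term divides it; move -25/6 to the remainder.
  remainder -4bc - 25/6b + 4c^2 - 17/6c - 25/6 ≠ 0; add g_4 = -4bc - 25/6b + 4c^2 - 17/6c - 25/6 to the basis.

S(f_1,f_3): lcm = ac. S = -4bc - 7/2b + 4c^2 - 4c - 7/2.
  leading term bc: subtract (1)·g_4 from -4bc - 7/2b + 4c^2 - 4c - 7/2 → 2/3b - 7/6c + 2/3
  leading term b: no divisor's leading term divides it; move 2/3b to the remainder.
  leading term c: no divisor's leading term divides it; move -7/6c to the remainder.
  leading term 1: no divisor's leading term divides it; move 2/3 to the remainder.
  remainder 2/3b - 7/6c + 2/3 ≠ 0; add g_5 = 2/3b - 7/6c + 2/3 to the basis.

S(f_2,f_3): lcm = ac. S = 5/12a - b + 1/2c - 1.
  leading term a: subtract (5/9)·f_1 from 5/12a - b + 1/2c - 1 → 2/3b - 7/6c + 2/3
  leading term b: subtract (1)·g_5 from 2/3b - 7/6c + 2/3 → 0
  remainder 0.

S(f_1,g_4): leading monomials are coprime, so the S-polynomial reduces to 0 (Buchberger's first criterion).
S(f_2,g_4): lcm = abc. S = -5/8ab + ac^2 - 17/24ac - 25/24a + 5/2b^2 + 1/2bc + 5/2b.
  leading term ab: subtract (-5/6b)·f_1 from -5/8ab + ac^2 - 17/24ac - 25/24a + 5/2b^2 + 1/2bc + 5/2b → ac^2 - 17/24ac - 25/24a + 3bc
  leading term ac^2: subtract (4/3c^2)·f_1 from ac^2 - 17/24ac - 25/24a + 3bc → -17/24ac - 25/24a + 4bc^2 + 3bc - 4c^3 + 4c^2
  leading term ac: subtract (-17/18c)·f_1 from -17/24ac - 25/24a + 4bc^2 + 3bc - 4c^3 + 4c^2 → -25/24a + 4bc^2 + 1/6bc - 4c^3 + 41/6c^2 - 17/6c
  leading term a: subtract (-25/18)·f_1 from -25/24a + 4bc^2 + 1/6bc - 4c^3 + 41/6c^2 - 17/6c → 4bc^2 + 1/6bc - 25/6b - 4c^3 + 41/6c^2 + 4/3c - 25/6
  leading term bc^2: subtract (-c)·g_4 from 4bc^2 + 1/6bc - 25/6b - 4c^3 + 41/6c^2 + 4/3c - 25/6 → -4bc - 25/6b + 4c^2 - 17/6c - 25/6
  leading term bc: subtract (1)·g_4 from -4bc - 25/6b + 4c^2 - 17/6c - 25/6 → 0
  remainder 0.

S(f_3,g_4): lcm = abc. S = -25/24ab + ac^2 - 17/24ac - 25/24a + 7/2b^2 + 7/2b.
  leading term ab: subtract (-25/18b)·f_1 from -25/24ab + ac^2 - 17/24ac - 25/24a + 7/2b^2 + 7/2b → ac^2 - 17/24ac - 25/24a - 2/3b^2 + 25/6bc - 2/3b
  leading term ac^2: subtract (4/3c^2)·f_1 from ac^2 - 17/24ac - 25/24a - 2/3b^2 + 25/6bc - 2/3b → -17/24ac - 25/24a - 2/3b^2 + 4bc^2 + 25/6bc - 2/3b - 4c^3 + 4c^2
  leading term ac: subtract (-17/18c)·f_1 from -17/24ac - 25/24a - 2/3b^2 + 4bc^2 + 25/6bc - 2/3b - 4c^3 + 4c^2 → -25/24a - 2/3b^2 + 4bc^2 + 4/3bc - 2/3b - 4c^3 + 41/6c^2 - 17/6c
  leading term a: subtract (-25/18)·f_1 from -25/24a - 2/3b^2 + 4bc^2 + 4/3bc - 2/3b - 4c^3 + 41/6c^2 - 17/6c → -2/3b^2 + 4bc^2 + 4/3bc - 29/6b - 4c^3 + 41/6c^2 + 4/3c - 25/6
  leading term b^2: subtract (-b)·g_5 from -2/3b^2 + 4bc^2 + 4/3bc - 29/6b - 4c^3 + 41/6c^2 + 4/3c - 25/6 → 4bc^2 + 1/6bc - 25/6b - 4c^3 + 41/6c^2 + 4/3c - 25/6
  leading term bc^2: subtract (-c)·g_4 from 4bc^2 + 1/6bc - 25/6b - 4c^3 + 41/6c^2 + 4/3c - 25/6 → -4bc - 25/6b + 4c^2 - 17/6c - 25/6
  leading term bc: subtract (1)·g_4 from -4bc - 25/6b + 4c^2 - 17/6c - 25/6 → 0
  remainder 0.

S(f_1,g_5): leading monomials are coprime, so the S-polynomial reduces to 0 (Buchberger's first criterion).
S(f_2,g_5): leading monomials are coprime, so the S-polynomial reduces to 0 (Buchberger's first criterion).
S(f_3,g_5): leading monomials are coprime, so the S-polynomial reduces to 0 (Buchberger's first criterion).
S(g_4,g_5): lcm = bc. S = 25/24b + 3/4c^2 - 7/24c + 25/24.
  leading term b: subtract (25/16)·g_5 from 25/24b + 3/4c^2 - 7/24c + 25/24 → 3/4c^2 + 49/32c
  leading term c^2: no divisor's leading term divides it; move 3/4c^2 to the remainder.
  leading term c: no divisor's leading term divides it; move 49/32c to the remainder.
  remainder 3/4c^2 + 49/32c ≠ 0; add g_6 = 3/4c^2 + 49/32c to the basis.

S(f_1,g_6): leading monomials are coprime, so the S-polynomial reduces to 0 (Buchberger's first criterion).
S(f_2,g_6): lcm = ac^2. S = -13/8ac + 5/2bc + 1/2c^2 + 5/2c.
  leading term ac: subtract (-13/6c)·f_1 from -13/8ac + 5/2bc + 1/2c^2 + 5/2c → -4bc + 7c^2 - 4c
  leading term bc: subtract (1)·g_4 from -4bc + 7c^2 - 4c → 25/6b + 3c^2 - 7/6c + 25/6
  leading term b: subtract (25/4)·g_5 from 25/6b + 3c^2 - 7/6c + 25/6 → 3c^2 + 49/8c
  leading term c^2: subtract (4)·g_6 from 3c^2 + 49/8c → 0
  remainder 0.

S(f_3,g_6): lcm = ac^2. S = -49/24ac + 7/2bc + 7/2c.
  leading term ac: subtract (-49/18c)·f_1 from -49/24ac + 7/2bc + 7/2c → -14/3bc + 49/6c^2 - 14/3c
  leading term bc: subtract (7/6)·g_4 from -14/3bc + 49/6c^2 - 14/3c → 175/36b + 7/2c^2 - 49/36c + 175/36
  leading term b: subtract (175/24)·g_5 from 175/36b + 7/2c^2 - 49/36c + 175/36 → 7/2c^2 + 343/48c
  leading term c^2: subtract (14/3)·g_6 from 7/2c^2 + 343/48c → 0
  remainder 0.

S(g_4,g_6): lcm = bc^2. S = -bc - c^3 + 17/24c^2 + 25/24c.
  leading term bc: subtract (1/4)·g_4 from -bc - c^3 + 17/24c^2 + 25/24c → 25/24b - c^3 - 7/24c^2 + 7/4c + 25/24
  leading term b: subtract (25/16)·g_5 from 25/24b - c^3 - 7/24c^2 + 7/4c + 25/24 → -c^3 - 7/24c^2 + 343/96c
  leading term c^3: subtract (-4/3c)·g_6 from -c^3 - 7/24c^2 + 343/96c → 7/4c^2 + 343/96c
  leading term c^2: subtract (7/3)·g_6 from 7/4c^2 + 343/96c → 0
  remainder 0.

S(g_5,g_6): leading monomials are coprime, so the S-polynomial reduces to 0 (Buchberger's first criterion).
Every S-polynomial of the final basis reduces to 0, so we have a Gröbner basis.
Inter-reduce: drop elements whose leading term is divisible by another's, tail-reduce, and make monic.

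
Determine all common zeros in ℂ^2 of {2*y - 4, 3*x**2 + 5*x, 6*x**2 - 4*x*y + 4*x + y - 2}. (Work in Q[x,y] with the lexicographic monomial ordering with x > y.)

{(0, 2)}

Compute a lex Gröbner basis by Buchberger's algorithm.
f_1 = 2*y - 4, LT = y.
f_2 = 3*x**2 + 5*x, LT = x**2.
f_3 = 6*x**2 - 4*x*y + 4*x + y - 2, LT = x**2.

S(f_1,f_2): leading monomials are coprime, so the S-polynomial reduces to 0 (Buchberger's first criterion).
S(f_1,f_3): leading monomials are coprime, so the S-polynomial reduces to 0 (Buchberger's first criterion).
S(f_2,f_3): lcm = x**2. S = 2/3*x*y + x - 1/6*y + 1/3.
  leading term x*y: subtract (1/3*x)·f_1 from 2/3*x*y + x - 1/6*y + 1/3 → 7/3*x - 1/6*y + 1/3
  leading term x: no divisor's leading term divides it; move 7/3*x to the remainder.
  leading term y: subtract (-1/12)·f_1 from -1/6*y + 1/3 → 0
  remainder 7/3*x ≠ 0; add h_4 = 7/3*x to the basis.

S(f_1,h_4): leading monomials are coprime, so the S-polynomial reduces to 0 (Buchberger's first criterion).
S(f_2,h_4): lcm = x**2. S = 5/3*x.
  leading term x: subtract (5/7)·h_4 from 5/3*x → 0
  remainder 0.

S(f_3,h_4): lcm = x**2. S = -2/3*x*y + 2/3*x + 1/6*y - 1/3.
  leading term x*y: subtract (-1/3*x)·f_1 from -2/3*x*y + 2/3*x + 1/6*y - 1/3 → -2/3*x + 1/6*y - 1/3
  leading term x: subtract (-2/7)·h_4 from -2/3*x + 1/6*y - 1/3 → 1/6*y - 1/3
  leading term y: subtract (1/12)·f_1 from 1/6*y - 1/3 → 0
  remainder 0.

Every S-polynomial of the final basis reduces to 0, so we have a Gröbner basis.
Inter-reduce: drop elements whose leading term is divisible by another's, tail-reduce, and make monic.
Reduced Gröbner basis: {x, y - 2}.

A lex Gröbner basis eliminates variables successively. Here y - 2 depends only on y, with roots {2}; lifting each root through the earlier basis elements recovers the full solutions.
  y = 2: the earlier basis element becomes x = 0, giving x = 0 — point (0, 2).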